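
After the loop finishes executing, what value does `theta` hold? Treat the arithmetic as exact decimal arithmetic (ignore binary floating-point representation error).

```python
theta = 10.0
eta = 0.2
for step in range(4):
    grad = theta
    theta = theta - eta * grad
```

Let's trace through this code step by step.

Initialize: theta = 10.0
Initialize: eta = 0.2
Entering loop: for step in range(4):
After iteration 1: step = 0, theta = 8.0, grad = 10.0
After iteration 2: step = 1, theta = 6.4, grad = 8.0
After iteration 3: step = 2, theta = 5.12, grad = 6.4
After iteration 4: step = 3, theta = 4.096, grad = 5.12
Loop ends.

Final answer: 4.096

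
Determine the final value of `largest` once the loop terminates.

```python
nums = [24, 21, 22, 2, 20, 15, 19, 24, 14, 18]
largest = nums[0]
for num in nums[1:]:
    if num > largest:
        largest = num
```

Let's trace through this code step by step.

Initialize: nums = [24, 21, 22, 2, 20, 15, 19, 24, 14, 18]
Initialize: largest = 24
Entering loop: for num in nums[1:]:
After iteration 1: num = 21, largest = 24
After iteration 2: num = 22, largest = 24
After iteration 3: num = 2, largest = 24
After iteration 4: num = 20, largest = 24
After iteration 5: num = 15, largest = 24
After iteration 6: num = 19, largest = 24
After iteration 7: num = 24, largest = 24
After iteration 8: num = 14, largest = 24
After iteration 9: num = 18, largest = 24
Loop ends.

Final answer: 24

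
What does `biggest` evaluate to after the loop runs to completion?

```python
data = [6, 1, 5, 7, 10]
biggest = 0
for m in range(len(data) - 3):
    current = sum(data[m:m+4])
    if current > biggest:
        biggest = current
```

Let's trace through this code step by step.

Initialize: data = [6, 1, 5, 7, 10]
Initialize: biggest = 0
Entering loop: for m in range(len(data) - 3):
After iteration 1: m = 0, biggest = 19, current = 19
After iteration 2: m = 1, biggest = 23, current = 23
Loop ends.

Final answer: 23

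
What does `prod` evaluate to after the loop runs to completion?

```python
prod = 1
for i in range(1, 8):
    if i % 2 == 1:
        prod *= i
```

Let's trace through this code step by step.

Initialize: prod = 1
Entering loop: for i in range(1, 8):
After iteration 1: i = 1, prod = 1
After iteration 2: i = 2, prod = 1
After iteration 3: i = 3, prod = 3
After iteration 4: i = 4, prod = 3
After iteration 5: i = 5, prod = 15
After iteration 6: i = 6, prod = 15
After iteration 7: i = 7, prod = 105
Loop ends.

Final answer: 105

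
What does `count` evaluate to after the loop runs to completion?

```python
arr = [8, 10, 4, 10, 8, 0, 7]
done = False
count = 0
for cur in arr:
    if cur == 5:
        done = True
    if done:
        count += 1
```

Let's trace through this code step by step.

Initialize: arr = [8, 10, 4, 10, 8, 0, 7]
Initialize: done = False
Initialize: count = 0
Entering loop: for cur in arr:
After iteration 1: cur = 8, count = 0
After iteration 2: cur = 10, count = 0
After iteration 3: cur = 4, count = 0
After iteration 4: cur = 10, count = 0
After iteration 5: cur = 8, count = 0
After iteration 6: cur = 0, count = 0
After iteration 7: cur = 7, count = 0
Loop ends.

Final answer: 0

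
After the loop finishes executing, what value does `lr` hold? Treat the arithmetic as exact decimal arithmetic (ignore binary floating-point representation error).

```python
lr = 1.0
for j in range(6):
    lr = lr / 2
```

Let's trace through this code step by step.

Initialize: lr = 1.0
Entering loop: for j in range(6):
After iteration 1: j = 0, lr = 0.5
After iteration 2: j = 1, lr = 0.25
After iteration 3: j = 2, lr = 0.125
After iteration 4: j = 3, lr = 0.0625
After iteration 5: j = 4, lr = 0.03125
After iteration 6: j = 5, lr = 0.015625
Loop ends.

Final answer: 0.015625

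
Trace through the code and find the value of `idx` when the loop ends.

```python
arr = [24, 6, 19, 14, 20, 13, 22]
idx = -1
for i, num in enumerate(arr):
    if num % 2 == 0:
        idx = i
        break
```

Let's trace through this code step by step.

Initialize: arr = [24, 6, 19, 14, 20, 13, 22]
Initialize: idx = -1
Entering loop: for i, num in enumerate(arr):
After iteration 1: i = 0, num = 24, idx = 0
Loop ends.

Final answer: 0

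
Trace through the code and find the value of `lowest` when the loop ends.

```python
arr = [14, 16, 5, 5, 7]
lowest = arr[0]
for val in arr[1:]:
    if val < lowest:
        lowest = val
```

Let's trace through this code step by step.

Initialize: arr = [14, 16, 5, 5, 7]
Initialize: lowest = 14
Entering loop: for val in arr[1:]:
After iteration 1: val = 16, lowest = 14
After iteration 2: val = 5, lowest = 5
After iteration 3: val = 5, lowest = 5
After iteration 4: val = 7, lowest = 5
Loop ends.

Final answer: 5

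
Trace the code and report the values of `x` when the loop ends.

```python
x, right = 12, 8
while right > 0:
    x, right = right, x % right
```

Let's trace through this code step by step.

Initialize: x = 12
Initialize: right = 8
Entering loop: while right > 0:
After iteration 1: x = 8, right = 4
After iteration 2: x = 4, right = 0
Loop ends.

Final answer: 4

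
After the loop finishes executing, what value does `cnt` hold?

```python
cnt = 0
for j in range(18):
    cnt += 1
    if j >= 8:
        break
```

Let's trace through this code step by step.

Initialize: cnt = 0
Entering loop: for j in range(18):
After iteration 1: j = 0, cnt = 1
After iteration 2: j = 1, cnt = 2
After iteration 3: j = 2, cnt = 3
After iteration 4: j = 3, cnt = 4
After iteration 5: j = 4, cnt = 5
After iteration 6: j = 5, cnt = 6
After iteration 7: j = 6, cnt = 7
After iteration 8: j = 7, cnt = 8
After iteration 9: j = 8, cnt = 9
Loop ends.

Final answer: 9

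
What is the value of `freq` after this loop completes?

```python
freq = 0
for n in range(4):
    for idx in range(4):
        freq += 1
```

Let's trace through this code step by step.

Initialize: freq = 0
Entering loop: for n in range(4):
After iteration 1: n = 0, freq = 4
After iteration 2: n = 1, freq = 8
After iteration 3: n = 2, freq = 12
After iteration 4: n = 3, freq = 16
Loop ends.

Final answer: 16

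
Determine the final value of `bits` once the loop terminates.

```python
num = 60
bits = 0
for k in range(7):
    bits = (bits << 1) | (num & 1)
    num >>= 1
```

Let's trace through this code step by step.

Initialize: num = 60
Initialize: bits = 0
Entering loop: for k in range(7):
After iteration 1: k = 0, num = 30, bits = 0
After iteration 2: k = 1, num = 15, bits = 0
After iteration 3: k = 2, num = 7, bits = 1
After iteration 4: k = 3, num = 3, bits = 3
After iteration 5: k = 4, num = 1, bits = 7
After iteration 6: k = 5, num = 0, bits = 15
After iteration 7: k = 6, num = 0, bits = 30
Loop ends.

Final answer: 30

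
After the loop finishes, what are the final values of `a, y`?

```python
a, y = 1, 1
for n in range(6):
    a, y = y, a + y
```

Let's trace through this code step by step.

Initialize: a = 1
Initialize: y = 1
Entering loop: for n in range(6):
After iteration 1: n = 0, a = 1, y = 2
After iteration 2: n = 1, a = 2, y = 3
After iteration 3: n = 2, a = 3, y = 5
After iteration 4: n = 3, a = 5, y = 8
After iteration 5: n = 4, a = 8, y = 13
After iteration 6: n = 5, a = 13, y = 21
Loop ends.

Final answer: 13, 21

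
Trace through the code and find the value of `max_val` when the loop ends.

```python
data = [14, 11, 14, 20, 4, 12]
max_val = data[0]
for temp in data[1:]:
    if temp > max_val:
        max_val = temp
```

Let's trace through this code step by step.

Initialize: data = [14, 11, 14, 20, 4, 12]
Initialize: max_val = 14
Entering loop: for temp in data[1:]:
After iteration 1: temp = 11, max_val = 14
After iteration 2: temp = 14, max_val = 14
After iteration 3: temp = 20, max_val = 20
After iteration 4: temp = 4, max_val = 20
After iteration 5: temp = 12, max_val = 20
Loop ends.

Final answer: 20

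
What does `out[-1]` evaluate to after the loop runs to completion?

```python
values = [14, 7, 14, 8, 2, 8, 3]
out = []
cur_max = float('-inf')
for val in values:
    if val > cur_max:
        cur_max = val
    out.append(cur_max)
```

Let's trace through this code step by step.

Initialize: values = [14, 7, 14, 8, 2, 8, 3]
Initialize: out = []
Initialize: cur_max = -inf
Entering loop: for val in values:
After iteration 1: val = 14, out = [14], cur_max = 14
After iteration 2: val = 7, out = [14, 14], cur_max = 14
After iteration 3: val = 14, out = [14, 14, 14], cur_max = 14
After iteration 4: val = 8, out = [14, 14, 14, 14], cur_max = 14
After iteration 5: val = 2, out = [14, 14, 14, 14, 14], cur_max = 14
After iteration 6: val = 8, out = [14, 14, 14, 14, 14, 14], cur_max = 14
After iteration 7: val = 3, out = [14, 14, 14, 14, 14, 14, 14], cur_max = 14
Loop ends.
out[-1] = 14

Final answer: 14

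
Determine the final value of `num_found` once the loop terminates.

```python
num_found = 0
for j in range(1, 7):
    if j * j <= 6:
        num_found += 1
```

Let's trace through this code step by step.

Initialize: num_found = 0
Entering loop: for j in range(1, 7):
After iteration 1: j = 1, num_found = 1
After iteration 2: j = 2, num_found = 2
After iteration 3: j = 3, num_found = 2
After iteration 4: j = 4, num_found = 2
After iteration 5: j = 5, num_found = 2
After iteration 6: j = 6, num_found = 2
Loop ends.

Final answer: 2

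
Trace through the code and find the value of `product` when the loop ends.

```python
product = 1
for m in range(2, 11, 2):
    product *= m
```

Let's trace through this code step by step.

Initialize: product = 1
Entering loop: for m in range(2, 11, 2):
After iteration 1: m = 2, product = 2
After iteration 2: m = 4, product = 8
After iteration 3: m = 6, product = 48
After iteration 4: m = 8, product = 384
After iteration 5: m = 10, product = 3840
Loop ends.

Final answer: 3840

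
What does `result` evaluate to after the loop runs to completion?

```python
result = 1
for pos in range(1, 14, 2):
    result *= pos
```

Let's trace through this code step by step.

Initialize: result = 1
Entering loop: for pos in range(1, 14, 2):
After iteration 1: pos = 1, result = 1
After iteration 2: pos = 3, result = 3
After iteration 3: pos = 5, result = 15
After iteration 4: pos = 7, result = 105
After iteration 5: pos = 9, result = 945
After iteration 6: pos = 11, result = 10395
After iteration 7: pos = 13, result = 135135
Loop ends.

Final answer: 135135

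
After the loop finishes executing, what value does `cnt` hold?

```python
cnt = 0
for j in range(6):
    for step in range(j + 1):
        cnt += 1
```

Let's trace through this code step by step.

Initialize: cnt = 0
Entering loop: for j in range(6):
After iteration 1: j = 0, cnt = 1, step = 0
After iteration 2: j = 1, cnt = 3, step = 1
After iteration 3: j = 2, cnt = 6, step = 2
After iteration 4: j = 3, cnt = 10, step = 3
After iteration 5: j = 4, cnt = 15, step = 4
After iteration 6: j = 5, cnt = 21, step = 5
Loop ends.

Final answer: 21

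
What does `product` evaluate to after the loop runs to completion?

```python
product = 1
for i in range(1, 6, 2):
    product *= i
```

Let's trace through this code step by step.

Initialize: product = 1
Entering loop: for i in range(1, 6, 2):
After iteration 1: i = 1, product = 1
After iteration 2: i = 3, product = 3
After iteration 3: i = 5, product = 15
Loop ends.

Final answer: 15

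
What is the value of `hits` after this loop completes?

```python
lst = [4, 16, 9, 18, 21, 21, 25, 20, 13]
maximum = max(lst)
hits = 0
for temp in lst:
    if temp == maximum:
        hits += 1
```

Let's trace through this code step by step.

Initialize: lst = [4, 16, 9, 18, 21, 21, 25, 20, 13]
Initialize: maximum = 25
Initialize: hits = 0
Entering loop: for temp in lst:
After iteration 1: temp = 4, hits = 0
After iteration 2: temp = 16, hits = 0
After iteration 3: temp = 9, hits = 0
After iteration 4: temp = 18, hits = 0
After iteration 5: temp = 21, hits = 0
After iteration 6: temp = 21, hits = 0
After iteration 7: temp = 25, hits = 1
After iteration 8: temp = 20, hits = 1
After iteration 9: temp = 13, hits = 1
Loop ends.

Final answer: 1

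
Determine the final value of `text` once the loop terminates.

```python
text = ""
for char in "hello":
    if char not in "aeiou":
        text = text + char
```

Let's trace through this code step by step.

Initialize: text = ''
Entering loop: for char in "hello":
After iteration 1: char = 'h', text = 'h'
After iteration 2: char = 'e', text = 'h'
After iteration 3: char = 'l', text = 'hl'
After iteration 4: char = 'l', text = 'hll'
After iteration 5: char = 'o', text = 'hll'
Loop ends.

Final answer: 'hll'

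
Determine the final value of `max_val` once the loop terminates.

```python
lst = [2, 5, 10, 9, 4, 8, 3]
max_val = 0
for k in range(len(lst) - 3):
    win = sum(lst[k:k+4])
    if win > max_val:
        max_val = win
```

Let's trace through this code step by step.

Initialize: lst = [2, 5, 10, 9, 4, 8, 3]
Initialize: max_val = 0
Entering loop: for k in range(len(lst) - 3):
After iteration 1: k = 0, max_val = 26, win = 26
After iteration 2: k = 1, max_val = 28, win = 28
After iteration 3: k = 2, max_val = 31, win = 31
After iteration 4: k = 3, max_val = 31, win = 24
Loop ends.

Final answer: 31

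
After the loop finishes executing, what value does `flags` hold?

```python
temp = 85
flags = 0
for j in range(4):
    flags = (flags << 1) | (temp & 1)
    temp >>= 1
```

Let's trace through this code step by step.

Initialize: temp = 85
Initialize: flags = 0
Entering loop: for j in range(4):
After iteration 1: j = 0, temp = 42, flags = 1
After iteration 2: j = 1, temp = 21, flags = 2
After iteration 3: j = 2, temp = 10, flags = 5
After iteration 4: j = 3, temp = 5, flags = 10
Loop ends.

Final answer: 10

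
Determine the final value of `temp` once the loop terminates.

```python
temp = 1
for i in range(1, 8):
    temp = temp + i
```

Let's trace through this code step by step.

Initialize: temp = 1
Entering loop: for i in range(1, 8):
After iteration 1: i = 1, temp = 2
After iteration 2: i = 2, temp = 4
After iteration 3: i = 3, temp = 7
After iteration 4: i = 4, temp = 11
After iteration 5: i = 5, temp = 16
After iteration 6: i = 6, temp = 22
After iteration 7: i = 7, temp = 29
Loop ends.

Final answer: 29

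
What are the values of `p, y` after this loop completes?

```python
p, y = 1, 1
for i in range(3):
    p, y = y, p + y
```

Let's trace through this code step by step.

Initialize: p = 1
Initialize: y = 1
Entering loop: for i in range(3):
After iteration 1: i = 0, p = 1, y = 2
After iteration 2: i = 1, p = 2, y = 3
After iteration 3: i = 2, p = 3, y = 5
Loop ends.

Final answer: 3, 5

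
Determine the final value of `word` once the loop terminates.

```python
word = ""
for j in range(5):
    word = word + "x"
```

Let's trace through this code step by step.

Initialize: word = ''
Entering loop: for j in range(5):
After iteration 1: j = 0, word = 'x'
After iteration 2: j = 1, word = 'xx'
After iteration 3: j = 2, word = 'xxx'
After iteration 4: j = 3, word = 'xxxx'
After iteration 5: j = 4, word = 'xxxxx'
Loop ends.

Final answer: 'xxxxx'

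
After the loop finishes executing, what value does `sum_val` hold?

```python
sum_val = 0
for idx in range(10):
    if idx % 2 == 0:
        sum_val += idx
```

Let's trace through this code step by step.

Initialize: sum_val = 0
Entering loop: for idx in range(10):
After iteration 1: idx = 0, sum_val = 0
After iteration 2: idx = 1, sum_val = 0
After iteration 3: idx = 2, sum_val = 2
After iteration 4: idx = 3, sum_val = 2
After iteration 5: idx = 4, sum_val = 6
After iteration 6: idx = 5, sum_val = 6
After iteration 7: idx = 6, sum_val = 12
After iteration 8: idx = 7, sum_val = 12
After iteration 9: idx = 8, sum_val = 20
After iteration 10: idx = 9, sum_val = 20
Loop ends.

Final answer: 20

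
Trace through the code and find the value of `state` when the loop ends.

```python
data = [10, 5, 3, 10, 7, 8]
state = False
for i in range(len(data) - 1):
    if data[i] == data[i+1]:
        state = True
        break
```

Let's trace through this code step by step.

Initialize: data = [10, 5, 3, 10, 7, 8]
Initialize: state = False
Entering loop: for i in range(len(data) - 1):
After iteration 1: i = 0, state = False
After iteration 2: i = 1, state = False
After iteration 3: i = 2, state = False
After iteration 4: i = 3, state = False
After iteration 5: i = 4, state = False
Loop ends.

Final answer: False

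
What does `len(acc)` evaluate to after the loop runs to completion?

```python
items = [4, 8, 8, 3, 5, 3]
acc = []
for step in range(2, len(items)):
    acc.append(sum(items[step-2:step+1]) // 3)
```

Let's trace through this code step by step.

Initialize: items = [4, 8, 8, 3, 5, 3]
Initialize: acc = []
Entering loop: for step in range(2, len(items)):
After iteration 1: step = 2, acc = [6]
After iteration 2: step = 3, acc = [6, 6]
After iteration 3: step = 4, acc = [6, 6, 5]
After iteration 4: step = 5, acc = [6, 6, 5, 3]
Loop ends.
len(acc) = 4

Final answer: 4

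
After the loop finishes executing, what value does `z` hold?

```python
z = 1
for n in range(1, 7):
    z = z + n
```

Let's trace through this code step by step.

Initialize: z = 1
Entering loop: for n in range(1, 7):
After iteration 1: n = 1, z = 2
After iteration 2: n = 2, z = 4
After iteration 3: n = 3, z = 7
After iteration 4: n = 4, z = 11
After iteration 5: n = 5, z = 16
After iteration 6: n = 6, z = 22
Loop ends.

Final answer: 22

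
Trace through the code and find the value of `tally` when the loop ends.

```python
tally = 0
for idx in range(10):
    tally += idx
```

Let's trace through this code step by step.

Initialize: tally = 0
Entering loop: for idx in range(10):
After iteration 1: idx = 0, tally = 0
After iteration 2: idx = 1, tally = 1
After iteration 3: idx = 2, tally = 3
After iteration 4: idx = 3, tally = 6
After iteration 5: idx = 4, tally = 10
After iteration 6: idx = 5, tally = 15
After iteration 7: idx = 6, tally = 21
After iteration 8: idx = 7, tally = 28
After iteration 9: idx = 8, tally = 36
After iteration 10: idx = 9, tally = 45
Loop ends.

Final answer: 45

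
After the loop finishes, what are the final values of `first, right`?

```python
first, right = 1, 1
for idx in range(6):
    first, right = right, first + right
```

Let's trace through this code step by step.

Initialize: first = 1
Initialize: right = 1
Entering loop: for idx in range(6):
After iteration 1: idx = 0, first = 1, right = 2
After iteration 2: idx = 1, first = 2, right = 3
After iteration 3: idx = 2, first = 3, right = 5
After iteration 4: idx = 3, first = 5, right = 8
After iteration 5: idx = 4, first = 8, right = 13
After iteration 6: idx = 5, first = 13, right = 21
Loop ends.

Final answer: 13, 21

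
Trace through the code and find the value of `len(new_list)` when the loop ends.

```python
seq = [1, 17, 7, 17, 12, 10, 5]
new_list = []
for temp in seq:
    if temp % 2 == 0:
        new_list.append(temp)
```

Let's trace through this code step by step.

Initialize: seq = [1, 17, 7, 17, 12, 10, 5]
Initialize: new_list = []
Entering loop: for temp in seq:
After iteration 1: temp = 1, new_list = []
After iteration 2: temp = 17, new_list = []
After iteration 3: temp = 7, new_list = []
After iteration 4: temp = 17, new_list = []
After iteration 5: temp = 12, new_list = [12]
After iteration 6: temp = 10, new_list = [12, 10]
After iteration 7: temp = 5, new_list = [12, 10]
Loop ends.
len(new_list) = 2

Final answer: 2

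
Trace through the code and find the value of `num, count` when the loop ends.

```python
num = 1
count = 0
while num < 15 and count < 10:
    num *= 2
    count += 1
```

Let's trace through this code step by step.

Initialize: num = 1
Initialize: count = 0
Entering loop: while num < 15 and count < 10:
After iteration 1: num = 2, count = 1
After iteration 2: num = 4, count = 2
After iteration 3: num = 8, count = 3
After iteration 4: num = 16, count = 4
Loop ends.

Final answer: 16, 4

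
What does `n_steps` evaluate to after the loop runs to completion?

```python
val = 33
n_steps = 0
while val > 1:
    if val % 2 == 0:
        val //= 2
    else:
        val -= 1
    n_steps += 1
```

Let's trace through this code step by step.

Initialize: val = 33
Initialize: n_steps = 0
Entering loop: while val > 1:
After iteration 1: val = 32, n_steps = 1
After iteration 2: val = 16, n_steps = 2
After iteration 3: val = 8, n_steps = 3
After iteration 4: val = 4, n_steps = 4
After iteration 5: val = 2, n_steps = 5
After iteration 6: val = 1, n_steps = 6
Loop ends.

Final answer: 6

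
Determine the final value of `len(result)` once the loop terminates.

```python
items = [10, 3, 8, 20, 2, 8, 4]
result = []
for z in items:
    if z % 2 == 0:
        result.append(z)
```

Let's trace through this code step by step.

Initialize: items = [10, 3, 8, 20, 2, 8, 4]
Initialize: result = []
Entering loop: for z in items:
After iteration 1: z = 10, result = [10]
After iteration 2: z = 3, result = [10]
After iteration 3: z = 8, result = [10, 8]
After iteration 4: z = 20, result = [10, 8, 20]
After iteration 5: z = 2, result = [10, 8, 20, 2]
After iteration 6: z = 8, result = [10, 8, 20, 2, 8]
After iteration 7: z = 4, result = [10, 8, 20, 2, 8, 4]
Loop ends.
len(result) = 6

Final answer: 6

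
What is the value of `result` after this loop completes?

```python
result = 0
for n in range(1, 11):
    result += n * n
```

Let's trace through this code step by step.

Initialize: result = 0
Entering loop: for n in range(1, 11):
After iteration 1: n = 1, result = 1
After iteration 2: n = 2, result = 5
After iteration 3: n = 3, result = 14
After iteration 4: n = 4, result = 30
After iteration 5: n = 5, result = 55
After iteration 6: n = 6, result = 91
After iteration 7: n = 7, result = 140
After iteration 8: n = 8, result = 204
After iteration 9: n = 9, result = 285
After iteration 10: n = 10, result = 385
Loop ends.

Final answer: 385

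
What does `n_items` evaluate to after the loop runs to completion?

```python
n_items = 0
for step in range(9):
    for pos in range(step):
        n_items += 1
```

Let's trace through this code step by step.

Initialize: n_items = 0
Entering loop: for step in range(9):
After iteration 1: step = 0, n_items = 0
After iteration 2: step = 1, n_items = 1, pos = 0
After iteration 3: step = 2, n_items = 3, pos = 1
After iteration 4: step = 3, n_items = 6, pos = 2
After iteration 5: step = 4, n_items = 10, pos = 3
After iteration 6: step = 5, n_items = 15, pos = 4
After iteration 7: step = 6, n_items = 21, pos = 5
After iteration 8: step = 7, n_items = 28, pos = 6
After iteration 9: step = 8, n_items = 36, pos = 7
Loop ends.

Final answer: 36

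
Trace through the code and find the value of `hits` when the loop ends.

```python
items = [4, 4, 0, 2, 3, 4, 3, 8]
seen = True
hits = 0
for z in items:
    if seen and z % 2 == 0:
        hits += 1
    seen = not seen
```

Let's trace through this code step by step.

Initialize: items = [4, 4, 0, 2, 3, 4, 3, 8]
Initialize: seen = True
Initialize: hits = 0
Entering loop: for z in items:
After iteration 1: z = 4, seen = False, hits = 1
After iteration 2: z = 4, seen = True, hits = 1
After iteration 3: z = 0, seen = False, hits = 2
After iteration 4: z = 2, seen = True, hits = 2
After iteration 5: z = 3, seen = False, hits = 2
After iteration 6: z = 4, seen = True, hits = 2
After iteration 7: z = 3, seen = False, hits = 2
After iteration 8: z = 8, seen = True, hits = 2
Loop ends.

Final answer: 2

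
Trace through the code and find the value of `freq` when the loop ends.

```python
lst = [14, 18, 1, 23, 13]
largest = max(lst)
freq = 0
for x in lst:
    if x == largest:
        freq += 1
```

Let's trace through this code step by step.

Initialize: lst = [14, 18, 1, 23, 13]
Initialize: largest = 23
Initialize: freq = 0
Entering loop: for x in lst:
After iteration 1: x = 14, freq = 0
After iteration 2: x = 18, freq = 0
After iteration 3: x = 1, freq = 0
After iteration 4: x = 23, freq = 1
After iteration 5: x = 13, freq = 1
Loop ends.

Final answer: 1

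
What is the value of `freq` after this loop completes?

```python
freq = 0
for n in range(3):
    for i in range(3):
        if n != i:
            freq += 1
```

Let's trace through this code step by step.

Initialize: freq = 0
Entering loop: for n in range(3):
After iteration 1: n = 0, freq = 2
After iteration 2: n = 1, freq = 4
After iteration 3: n = 2, freq = 6
Loop ends.

Final answer: 6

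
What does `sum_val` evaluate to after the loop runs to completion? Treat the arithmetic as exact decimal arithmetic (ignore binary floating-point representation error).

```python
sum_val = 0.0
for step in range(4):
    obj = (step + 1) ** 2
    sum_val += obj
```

Let's trace through this code step by step.

Initialize: sum_val = 0.0
Entering loop: for step in range(4):
After iteration 1: step = 0, sum_val = 1.0, obj = 1
After iteration 2: step = 1, sum_val = 5.0, obj = 4
After iteration 3: step = 2, sum_val = 14.0, obj = 9
After iteration 4: step = 3, sum_val = 30.0, obj = 16
Loop ends.

Final answer: 30.0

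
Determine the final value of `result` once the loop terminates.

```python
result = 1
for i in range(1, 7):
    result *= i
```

Let's trace through this code step by step.

Initialize: result = 1
Entering loop: for i in range(1, 7):
After iteration 1: i = 1, result = 1
After iteration 2: i = 2, result = 2
After iteration 3: i = 3, result = 6
After iteration 4: i = 4, result = 24
After iteration 5: i = 5, result = 120
After iteration 6: i = 6, result = 720
Loop ends.

Final answer: 720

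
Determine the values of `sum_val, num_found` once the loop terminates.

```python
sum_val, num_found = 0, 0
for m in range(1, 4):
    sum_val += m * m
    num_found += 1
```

Let's trace through this code step by step.

Initialize: sum_val = 0
Initialize: num_found = 0
Entering loop: for m in range(1, 4):
After iteration 1: m = 1, sum_val = 1, num_found = 1
After iteration 2: m = 2, sum_val = 5, num_found = 2
After iteration 3: m = 3, sum_val = 14, num_found = 3
Loop ends.

Final answer: 14, 3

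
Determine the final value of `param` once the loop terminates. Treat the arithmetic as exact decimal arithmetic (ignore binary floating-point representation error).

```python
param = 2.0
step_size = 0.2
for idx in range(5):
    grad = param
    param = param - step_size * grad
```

Let's trace through this code step by step.

Initialize: param = 2.0
Initialize: step_size = 0.2
Entering loop: for idx in range(5):
After iteration 1: idx = 0, param = 1.6, grad = 2.0
After iteration 2: idx = 1, param = 1.28, grad = 1.6
After iteration 3: idx = 2, param = 1.024, grad = 1.28
After iteration 4: idx = 3, param = 0.8192, grad = 1.024
After iteration 5: idx = 4, param = 0.65536, grad = 0.8192
Loop ends.

Final answer: 0.65536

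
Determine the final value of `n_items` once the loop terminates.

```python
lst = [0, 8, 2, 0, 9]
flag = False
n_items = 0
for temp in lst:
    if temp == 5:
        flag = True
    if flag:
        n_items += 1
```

Let's trace through this code step by step.

Initialize: lst = [0, 8, 2, 0, 9]
Initialize: flag = False
Initialize: n_items = 0
Entering loop: for temp in lst:
After iteration 1: temp = 0, n_items = 0
After iteration 2: temp = 8, n_items = 0
After iteration 3: temp = 2, n_items = 0
After iteration 4: temp = 0, n_items = 0
After iteration 5: temp = 9, n_items = 0
Loop ends.

Final answer: 0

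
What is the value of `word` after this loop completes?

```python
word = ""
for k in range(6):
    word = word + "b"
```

Let's trace through this code step by step.

Initialize: word = ''
Entering loop: for k in range(6):
After iteration 1: k = 0, word = 'b'
After iteration 2: k = 1, word = 'bb'
After iteration 3: k = 2, word = 'bbb'
After iteration 4: k = 3, word = 'bbbb'
After iteration 5: k = 4, word = 'bbbbb'
After iteration 6: k = 5, word = 'bbbbbb'
Loop ends.

Final answer: 'bbbbbb'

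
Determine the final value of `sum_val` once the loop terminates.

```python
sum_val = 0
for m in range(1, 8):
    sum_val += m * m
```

Let's trace through this code step by step.

Initialize: sum_val = 0
Entering loop: for m in range(1, 8):
After iteration 1: m = 1, sum_val = 1
After iteration 2: m = 2, sum_val = 5
After iteration 3: m = 3, sum_val = 14
After iteration 4: m = 4, sum_val = 30
After iteration 5: m = 5, sum_val = 55
After iteration 6: m = 6, sum_val = 91
After iteration 7: m = 7, sum_val = 140
Loop ends.

Final answer: 140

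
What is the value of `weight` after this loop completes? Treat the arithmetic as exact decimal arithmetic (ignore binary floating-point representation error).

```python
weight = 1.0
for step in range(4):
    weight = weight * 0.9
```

Let's trace through this code step by step.

Initialize: weight = 1.0
Entering loop: for step in range(4):
After iteration 1: step = 0, weight = 0.9
After iteration 2: step = 1, weight = 0.81
After iteration 3: step = 2, weight = 0.729
After iteration 4: step = 3, weight = 0.6561
Loop ends.

Final answer: 0.6561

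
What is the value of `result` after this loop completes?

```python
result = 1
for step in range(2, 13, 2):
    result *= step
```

Let's trace through this code step by step.

Initialize: result = 1
Entering loop: for step in range(2, 13, 2):
After iteration 1: step = 2, result = 2
After iteration 2: step = 4, result = 8
After iteration 3: step = 6, result = 48
After iteration 4: step = 8, result = 384
After iteration 5: step = 10, result = 3840
After iteration 6: step = 12, result = 46080
Loop ends.

Final answer: 46080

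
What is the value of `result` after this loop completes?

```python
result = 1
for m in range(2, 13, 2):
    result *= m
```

Let's trace through this code step by step.

Initialize: result = 1
Entering loop: for m in range(2, 13, 2):
After iteration 1: m = 2, result = 2
After iteration 2: m = 4, result = 8
After iteration 3: m = 6, result = 48
After iteration 4: m = 8, result = 384
After iteration 5: m = 10, result = 3840
After iteration 6: m = 12, result = 46080
Loop ends.

Final answer: 46080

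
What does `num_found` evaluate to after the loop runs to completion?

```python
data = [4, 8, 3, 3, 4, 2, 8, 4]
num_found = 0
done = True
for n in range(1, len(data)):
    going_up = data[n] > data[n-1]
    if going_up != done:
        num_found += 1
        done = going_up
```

Let's trace through this code step by step.

Initialize: data = [4, 8, 3, 3, 4, 2, 8, 4]
Initialize: num_found = 0
Initialize: done = True
Entering loop: for n in range(1, len(data)):
After iteration 1: n = 1, num_found = 0, done = True, going_up = True
After iteration 2: n = 2, num_found = 1, done = False, going_up = False
After iteration 3: n = 3, num_found = 1, done = False, going_up = False
After iteration 4: n = 4, num_found = 2, done = True, going_up = True
After iteration 5: n = 5, num_found = 3, done = False, going_up = False
After iteration 6: n = 6, num_found = 4, done = True, going_up = True
After iteration 7: n = 7, num_found = 5, done = False, going_up = False
Loop ends.

Final answer: 5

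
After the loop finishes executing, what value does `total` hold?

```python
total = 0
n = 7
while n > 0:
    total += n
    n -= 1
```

Let's trace through this code step by step.

Initialize: total = 0
Initialize: n = 7
Entering loop: while n > 0:
After iteration 1: total = 7, n = 6
After iteration 2: total = 13, n = 5
After iteration 3: total = 18, n = 4
After iteration 4: total = 22, n = 3
After iteration 5: total = 25, n = 2
After iteration 6: total = 27, n = 1
After iteration 7: total = 28, n = 0
Loop ends.

Final answer: 28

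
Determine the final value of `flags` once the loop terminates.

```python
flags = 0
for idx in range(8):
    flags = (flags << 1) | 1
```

Let's trace through this code step by step.

Initialize: flags = 0
Entering loop: for idx in range(8):
After iteration 1: idx = 0, flags = 1
After iteration 2: idx = 1, flags = 3
After iteration 3: idx = 2, flags = 7
After iteration 4: idx = 3, flags = 15
After iteration 5: idx = 4, flags = 31
After iteration 6: idx = 5, flags = 63
After iteration 7: idx = 6, flags = 127
After iteration 8: idx = 7, flags = 255
Loop ends.

Final answer: 255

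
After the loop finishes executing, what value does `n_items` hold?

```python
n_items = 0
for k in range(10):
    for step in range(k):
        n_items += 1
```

Let's trace through this code step by step.

Initialize: n_items = 0
Entering loop: for k in range(10):
After iteration 1: k = 0, n_items = 0
After iteration 2: k = 1, n_items = 1, step = 0
After iteration 3: k = 2, n_items = 3, step = 1
After iteration 4: k = 3, n_items = 6, step = 2
After iteration 5: k = 4, n_items = 10, step = 3
After iteration 6: k = 5, n_items = 15, step = 4
After iteration 7: k = 6, n_items = 21, step = 5
After iteration 8: k = 7, n_items = 28, step = 6
After iteration 9: k = 8, n_items = 36, step = 7
After iteration 10: k = 9, n_items = 45, step = 8
Loop ends.

Final answer: 45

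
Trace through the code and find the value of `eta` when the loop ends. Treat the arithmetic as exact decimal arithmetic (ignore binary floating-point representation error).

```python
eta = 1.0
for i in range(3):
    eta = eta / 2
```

Let's trace through this code step by step.

Initialize: eta = 1.0
Entering loop: for i in range(3):
After iteration 1: i = 0, eta = 0.5
After iteration 2: i = 1, eta = 0.25
After iteration 3: i = 2, eta = 0.125
Loop ends.

Final answer: 0.125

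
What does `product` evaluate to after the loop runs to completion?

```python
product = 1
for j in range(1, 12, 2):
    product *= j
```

Let's trace through this code step by step.

Initialize: product = 1
Entering loop: for j in range(1, 12, 2):
After iteration 1: j = 1, product = 1
After iteration 2: j = 3, product = 3
After iteration 3: j = 5, product = 15
After iteration 4: j = 7, product = 105
After iteration 5: j = 9, product = 945
After iteration 6: j = 11, product = 10395
Loop ends.

Final answer: 10395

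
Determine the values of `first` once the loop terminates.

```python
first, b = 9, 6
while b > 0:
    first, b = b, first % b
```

Let's trace through this code step by step.

Initialize: first = 9
Initialize: b = 6
Entering loop: while b > 0:
After iteration 1: first = 6, b = 3
After iteration 2: first = 3, b = 0
Loop ends.

Final answer: 3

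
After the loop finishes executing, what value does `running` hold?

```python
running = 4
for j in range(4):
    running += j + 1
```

Let's trace through this code step by step.

Initialize: running = 4
Entering loop: for j in range(4):
After iteration 1: j = 0, running = 5
After iteration 2: j = 1, running = 7
After iteration 3: j = 2, running = 10
After iteration 4: j = 3, running = 14
Loop ends.

Final answer: 14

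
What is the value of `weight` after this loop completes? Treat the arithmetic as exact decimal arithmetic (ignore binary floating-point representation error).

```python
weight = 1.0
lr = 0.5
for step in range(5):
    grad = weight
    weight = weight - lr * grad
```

Let's trace through this code step by step.

Initialize: weight = 1.0
Initialize: lr = 0.5
Entering loop: for step in range(5):
After iteration 1: step = 0, weight = 0.5, grad = 1.0
After iteration 2: step = 1, weight = 0.25, grad = 0.5
After iteration 3: step = 2, weight = 0.125, grad = 0.25
After iteration 4: step = 3, weight = 0.0625, grad = 0.125
After iteration 5: step = 4, weight = 0.03125, grad = 0.0625
Loop ends.

Final answer: 0.03125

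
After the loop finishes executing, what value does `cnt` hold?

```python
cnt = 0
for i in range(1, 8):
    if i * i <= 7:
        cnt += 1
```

Let's trace through this code step by step.

Initialize: cnt = 0
Entering loop: for i in range(1, 8):
After iteration 1: i = 1, cnt = 1
After iteration 2: i = 2, cnt = 2
After iteration 3: i = 3, cnt = 2
After iteration 4: i = 4, cnt = 2
After iteration 5: i = 5, cnt = 2
After iteration 6: i = 6, cnt = 2
After iteration 7: i = 7, cnt = 2
Loop ends.

Final answer: 2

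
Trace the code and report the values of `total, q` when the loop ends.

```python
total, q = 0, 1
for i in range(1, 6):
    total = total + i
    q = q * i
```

Let's trace through this code step by step.

Initialize: total = 0
Initialize: q = 1
Entering loop: for i in range(1, 6):
After iteration 1: i = 1, total = 1, q = 1
After iteration 2: i = 2, total = 3, q = 2
After iteration 3: i = 3, total = 6, q = 6
After iteration 4: i = 4, total = 10, q = 24
After iteration 5: i = 5, total = 15, q = 120
Loop ends.

Final answer: 15, 120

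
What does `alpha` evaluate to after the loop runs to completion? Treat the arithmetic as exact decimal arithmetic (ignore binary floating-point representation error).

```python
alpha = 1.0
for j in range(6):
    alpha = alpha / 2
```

Let's trace through this code step by step.

Initialize: alpha = 1.0
Entering loop: for j in range(6):
After iteration 1: j = 0, alpha = 0.5
After iteration 2: j = 1, alpha = 0.25
After iteration 3: j = 2, alpha = 0.125
After iteration 4: j = 3, alpha = 0.0625
After iteration 5: j = 4, alpha = 0.03125
After iteration 6: j = 5, alpha = 0.015625
Loop ends.

Final answer: 0.015625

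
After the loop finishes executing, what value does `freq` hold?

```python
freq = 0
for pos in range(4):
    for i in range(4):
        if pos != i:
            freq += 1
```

Let's trace through this code step by step.

Initialize: freq = 0
Entering loop: for pos in range(4):
After iteration 1: pos = 0, freq = 3
After iteration 2: pos = 1, freq = 6
After iteration 3: pos = 2, freq = 9
After iteration 4: pos = 3, freq = 12
Loop ends.

Final answer: 12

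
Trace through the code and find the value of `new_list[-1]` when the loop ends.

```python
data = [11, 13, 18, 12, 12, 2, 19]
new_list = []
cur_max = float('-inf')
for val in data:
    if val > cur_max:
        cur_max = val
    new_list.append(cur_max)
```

Let's trace through this code step by step.

Initialize: data = [11, 13, 18, 12, 12, 2, 19]
Initialize: new_list = []
Initialize: cur_max = -inf
Entering loop: for val in data:
After iteration 1: val = 11, new_list = [11], cur_max = 11
After iteration 2: val = 13, new_list = [11, 13], cur_max = 13
After iteration 3: val = 18, new_list = [11, 13, 18], cur_max = 18
After iteration 4: val = 12, new_list = [11, 13, 18, 18], cur_max = 18
After iteration 5: val = 12, new_list = [11, 13, 18, 18, 18], cur_max = 18
After iteration 6: val = 2, new_list = [11, 13, 18, 18, 18, 18], cur_max = 18
After iteration 7: val = 19, new_list = [11, 13, 18, 18, 18, 18, 19], cur_max = 19
Loop ends.
new_list[-1] = 19

Final answer: 19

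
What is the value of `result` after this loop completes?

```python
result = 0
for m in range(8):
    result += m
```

Let's trace through this code step by step.

Initialize: result = 0
Entering loop: for m in range(8):
After iteration 1: m = 0, result = 0
After iteration 2: m = 1, result = 1
After iteration 3: m = 2, result = 3
After iteration 4: m = 3, result = 6
After iteration 5: m = 4, result = 10
After iteration 6: m = 5, result = 15
After iteration 7: m = 6, result = 21
After iteration 8: m = 7, result = 28
Loop ends.

Final answer: 28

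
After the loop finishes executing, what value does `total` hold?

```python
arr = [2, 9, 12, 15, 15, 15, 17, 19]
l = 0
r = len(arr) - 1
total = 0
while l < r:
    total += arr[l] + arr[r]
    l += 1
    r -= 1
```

Let's trace through this code step by step.

Initialize: arr = [2, 9, 12, 15, 15, 15, 17, 19]
Initialize: l = 0
Initialize: r = 7
Initialize: total = 0
Entering loop: while l < r:
After iteration 1: l = 1, r = 6, total = 21
After iteration 2: l = 2, r = 5, total = 47
After iteration 3: l = 3, r = 4, total = 74
After iteration 4: l = 4, r = 3, total = 104
Loop ends.

Final answer: 104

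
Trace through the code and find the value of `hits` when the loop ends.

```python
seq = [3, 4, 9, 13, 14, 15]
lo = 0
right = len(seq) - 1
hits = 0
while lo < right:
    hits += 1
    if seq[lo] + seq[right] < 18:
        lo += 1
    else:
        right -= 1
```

Let's trace through this code step by step.

Initialize: seq = [3, 4, 9, 13, 14, 15]
Initialize: lo = 0
Initialize: right = 5
Initialize: hits = 0
Entering loop: while lo < right:
After iteration 1: lo = 0, right = 4, hits = 1
After iteration 2: lo = 1, right = 4, hits = 2
After iteration 3: lo = 1, right = 3, hits = 3
After iteration 4: lo = 2, right = 3, hits = 4
After iteration 5: lo = 2, right = 2, hits = 5
Loop ends.

Final answer: 5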